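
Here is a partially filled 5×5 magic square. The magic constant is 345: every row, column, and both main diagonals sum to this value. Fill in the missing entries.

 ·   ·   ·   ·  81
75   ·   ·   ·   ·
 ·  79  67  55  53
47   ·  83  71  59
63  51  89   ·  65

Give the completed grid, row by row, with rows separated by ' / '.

69 57 45 93 81 / 75 73 61 49 87 / 91 79 67 55 53 / 47 85 83 71 59 / 63 51 89 77 65

Using row 3: 79 + 67 + 55 + 53 + ? → (3,1) = 345 − 254 = 91.
Row 4 needs 345; the known cells sum to 260, so (4,2) = 85.
Row 5 needs 345; the known cells sum to 268, so (5,4) = 77.
Column 1 needs 345; the known cells sum to 276, so (1,1) = 69.
Column 5 must total 345; the given cells sum to 258, so (2,5) = 87.
Using main diagonal: 69 + 67 + 71 + 65 + ? → (2,2) = 345 − 272 = 73.
From anti-diagonal, 345 − (81 + 67 + 85 + 63) gives (2,4) = 49.
Using row 2: 75 + 73 + 49 + 87 + ? → (2,3) = 345 − 284 = 61.
Column 2 must total 345; the given cells sum to 288, so (1,2) = 57.
From column 3, 345 − (61 + 67 + 83 + 89) gives (1,3) = 45.
The remaining cell in column 4 is (1,4) = 345 − 252 = 93.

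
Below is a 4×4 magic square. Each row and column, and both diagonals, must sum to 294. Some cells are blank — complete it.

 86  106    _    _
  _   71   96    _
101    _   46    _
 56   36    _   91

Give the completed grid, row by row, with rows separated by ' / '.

Using row 4: 56 + 36 + 91 + ? → (4,3) = 294 − 183 = 111.
The remaining cell in column 1 is (2,1) = 294 − 243 = 51.
Column 2: 106 + 71 + 36 + ? = 294, so (3,2) = 81.
From column 3, 294 − (96 + 46 + 111) gives (1,3) = 41.
Anti-diagonal: 96 + 81 + 56 + ? = 294, so (1,4) = 61.
Row 2: 51 + 71 + 96 + ? = 294, so (2,4) = 76.
Row 3: 101 + 81 + 46 + ? = 294, so (3,4) = 66.

86 106 41 61 / 51 71 96 76 / 101 81 46 66 / 56 36 111 91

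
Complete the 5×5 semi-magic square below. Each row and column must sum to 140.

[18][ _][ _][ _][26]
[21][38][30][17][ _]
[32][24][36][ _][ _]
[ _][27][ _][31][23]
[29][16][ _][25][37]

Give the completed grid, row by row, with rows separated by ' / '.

The remaining cell in row 2 is (2,5) = 140 − 106 = 34.
Row 5 must total 140; the given cells sum to 107, so (5,3) = 33.
Column 1 needs 140; the known cells sum to 100, so (4,1) = 40.
Column 2: 38 + 24 + 27 + 16 + ? = 140, so (1,2) = 35.
From column 5, 140 − (26 + 34 + 23 + 37) gives (3,5) = 20.
Row 3 needs 140; the known cells sum to 112, so (3,4) = 28.
Using row 4: 40 + 27 + 31 + 23 + ? → (4,3) = 140 − 121 = 19.
From column 3, 140 − (30 + 36 + 19 + 33) gives (1,3) = 22.
Column 4 must total 140; the given cells sum to 101, so (1,4) = 39.

18 35 22 39 26 / 21 38 30 17 34 / 32 24 36 28 20 / 40 27 19 31 23 / 29 16 33 25 37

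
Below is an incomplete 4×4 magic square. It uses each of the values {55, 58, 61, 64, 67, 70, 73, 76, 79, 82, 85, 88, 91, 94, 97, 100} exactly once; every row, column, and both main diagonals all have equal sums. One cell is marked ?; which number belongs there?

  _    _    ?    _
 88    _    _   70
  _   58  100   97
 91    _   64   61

67

The 16 entries sum to 1240, so each line sums to 1240/4 = 310.
Row 3 must total 310; the given cells sum to 255, so (3,1) = 55.
Row 4 needs 310; the known cells sum to 216, so (4,2) = 94.
Using column 1: 88 + 55 + 91 + ? → (1,1) = 310 − 234 = 76.
Using column 4: 70 + 97 + 61 + ? → (1,4) = 310 − 228 = 82.
Main diagonal must total 310; the given cells sum to 237, so (2,2) = 73.
From anti-diagonal, 310 − (82 + 58 + 91) gives (2,3) = 79.
From column 2, 310 − (73 + 58 + 94) gives (1,2) = 85.
The remaining cell in column 3 is (1,3) = 310 − 243 = 67.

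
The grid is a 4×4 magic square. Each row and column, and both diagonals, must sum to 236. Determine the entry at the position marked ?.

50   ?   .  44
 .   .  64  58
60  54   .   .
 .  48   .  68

72

The remaining cell in column 4 is (3,4) = 236 − 170 = 66.
Anti-diagonal needs 236; the known cells sum to 162, so (4,1) = 74.
Row 3 must total 236; the given cells sum to 180, so (3,3) = 56.
The remaining cell in row 4 is (4,3) = 236 − 190 = 46.
From column 1, 236 − (50 + 60 + 74) gives (2,1) = 52.
Column 3 needs 236; the known cells sum to 166, so (1,3) = 70.
From main diagonal, 236 − (50 + 56 + 68) gives (2,2) = 62.
Row 1: 50 + 70 + 44 + ? = 236, so (1,2) = 72.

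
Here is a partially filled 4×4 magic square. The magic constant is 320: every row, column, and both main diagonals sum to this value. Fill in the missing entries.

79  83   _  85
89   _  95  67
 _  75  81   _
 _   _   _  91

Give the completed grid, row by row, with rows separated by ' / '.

79 83 73 85 / 89 69 95 67 / 87 75 81 77 / 65 93 71 91

Row 1 must total 320; the given cells sum to 247, so (1,3) = 73.
Row 2 needs 320; the known cells sum to 251, so (2,2) = 69.
Using column 2: 83 + 69 + 75 + ? → (4,2) = 320 − 227 = 93.
The remaining cell in column 3 is (4,3) = 320 − 249 = 71.
The remaining cell in column 4 is (3,4) = 320 − 243 = 77.
Anti-diagonal must total 320; the given cells sum to 255, so (4,1) = 65.
Row 3 needs 320; the known cells sum to 233, so (3,1) = 87.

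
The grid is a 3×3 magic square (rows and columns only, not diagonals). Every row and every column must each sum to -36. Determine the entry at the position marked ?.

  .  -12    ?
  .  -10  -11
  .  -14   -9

From row 2, -36 − (-10 + (-11)) gives (2,1) = -15.
Row 3 must total -36; the given cells sum to -23, so (3,1) = -13.
Column 1 needs -36; the known cells sum to -28, so (1,1) = -8.
Column 3 must total -36; the given cells sum to -20, so (1,3) = -16.

-16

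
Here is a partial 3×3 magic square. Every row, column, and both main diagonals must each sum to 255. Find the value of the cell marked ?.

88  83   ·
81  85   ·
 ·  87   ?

Row 1: 88 + 83 + ? = 255, so (1,3) = 84.
Row 2 needs 255; the known cells sum to 166, so (2,3) = 89.
The remaining cell in column 1 is (3,1) = 255 − 169 = 86.
Column 3 must total 255; the given cells sum to 173, so (3,3) = 82.

82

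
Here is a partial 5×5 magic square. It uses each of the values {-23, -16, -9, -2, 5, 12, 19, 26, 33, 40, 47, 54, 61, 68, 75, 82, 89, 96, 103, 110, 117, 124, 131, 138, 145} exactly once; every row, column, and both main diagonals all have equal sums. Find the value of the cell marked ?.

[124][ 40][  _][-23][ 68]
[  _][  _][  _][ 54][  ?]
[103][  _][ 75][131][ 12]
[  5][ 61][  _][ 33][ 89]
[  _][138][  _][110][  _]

145

The 25 entries sum to 1525, so each line sums to 1525/5 = 305.
The remaining cell in row 1 is (1,3) = 305 − 209 = 96.
From row 3, 305 − (103 + 75 + 131 + 12) gives (3,2) = -16.
Row 4 needs 305; the known cells sum to 188, so (4,3) = 117.
Column 2 needs 305; the known cells sum to 223, so (2,2) = 82.
Main diagonal: 124 + 82 + 75 + 33 + ? = 305, so (5,5) = -9.
Anti-diagonal needs 305; the known cells sum to 258, so (5,1) = 47.
Using row 5: 47 + 138 + 110 + (-9) + ? → (5,3) = 305 − 286 = 19.
The remaining cell in column 1 is (2,1) = 305 − 279 = 26.
Column 3 must total 305; the given cells sum to 307, so (2,3) = -2.
Column 5: 68 + 12 + 89 + (-9) + ? = 305, so (2,5) = 145.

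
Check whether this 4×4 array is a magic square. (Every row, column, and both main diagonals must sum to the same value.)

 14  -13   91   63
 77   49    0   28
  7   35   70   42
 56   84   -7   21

Row 1: 14 + (-13) + 91 + 63 = 155.
Row 2: 77 + 49 + 0 + 28 = 154.
Row 3: 7 + 35 + 70 + 42 = 154.
Row 4: 56 + 84 + (-7) + 21 = 154.
Column 1: 14 + 77 + 7 + 56 = 154.
Column 2: -13 + 49 + 35 + 84 = 155.
Column 3: 91 + 0 + 70 + (-7) = 154.
Column 4: 63 + 28 + 42 + 21 = 154.
Main diagonal: 14 + 49 + 70 + 21 = 154.
Anti-diagonal: 63 + 0 + 35 + 56 = 154.

No — anti-diagonal sums to 154 but column 2 sums to 155.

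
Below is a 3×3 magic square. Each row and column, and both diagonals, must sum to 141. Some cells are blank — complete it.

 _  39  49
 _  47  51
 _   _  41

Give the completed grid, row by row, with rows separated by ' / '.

From row 1, 141 − (39 + 49) gives (1,1) = 53.
Using row 2: 47 + 51 + ? → (2,1) = 141 − 98 = 43.
Column 1 must total 141; the given cells sum to 96, so (3,1) = 45.
Using column 2: 39 + 47 + ? → (3,2) = 141 − 86 = 55.

53 39 49 / 43 47 51 / 45 55 41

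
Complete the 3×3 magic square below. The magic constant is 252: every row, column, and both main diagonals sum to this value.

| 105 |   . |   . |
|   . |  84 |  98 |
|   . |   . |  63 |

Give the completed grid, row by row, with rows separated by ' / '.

Row 2: 84 + 98 + ? = 252, so (2,1) = 70.
Column 1 must total 252; the given cells sum to 175, so (3,1) = 77.
The remaining cell in column 3 is (1,3) = 252 − 161 = 91.
Using row 1: 105 + 91 + ? → (1,2) = 252 − 196 = 56.
From row 3, 252 − (77 + 63) gives (3,2) = 112.

105 56 91 / 70 84 98 / 77 112 63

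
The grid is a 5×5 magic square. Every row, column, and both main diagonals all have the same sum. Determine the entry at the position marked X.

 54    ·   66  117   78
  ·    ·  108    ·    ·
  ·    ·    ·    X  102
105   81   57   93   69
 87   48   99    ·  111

51

Row 4 is complete and sums to 405; that is the magic constant.
The remaining cell in row 1 is (1,2) = 405 − 315 = 90.
From row 5, 405 − (87 + 48 + 99 + 111) gives (5,4) = 60.
From column 3, 405 − (66 + 108 + 57 + 99) gives (3,3) = 75.
Column 5: 78 + 102 + 69 + 111 + ? = 405, so (2,5) = 45.
Main diagonal needs 405; the known cells sum to 333, so (2,2) = 72.
The remaining cell in anti-diagonal is (2,4) = 405 − 321 = 84.
Using row 2: 72 + 108 + 84 + 45 + ? → (2,1) = 405 − 309 = 96.
From column 1, 405 − (54 + 96 + 105 + 87) gives (3,1) = 63.
From column 2, 405 − (90 + 72 + 81 + 48) gives (3,2) = 114.
Using column 4: 117 + 84 + 93 + 60 + ? → (3,4) = 405 − 354 = 51.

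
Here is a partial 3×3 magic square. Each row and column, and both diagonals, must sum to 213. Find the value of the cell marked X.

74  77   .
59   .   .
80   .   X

Row 1: 74 + 77 + ? = 213, so (1,3) = 62.
Anti-diagonal must total 213; the given cells sum to 142, so (2,2) = 71.
From row 2, 213 − (59 + 71) gives (2,3) = 83.
Using column 2: 77 + 71 + ? → (3,2) = 213 − 148 = 65.
Column 3: 62 + 83 + ? = 213, so (3,3) = 68.

68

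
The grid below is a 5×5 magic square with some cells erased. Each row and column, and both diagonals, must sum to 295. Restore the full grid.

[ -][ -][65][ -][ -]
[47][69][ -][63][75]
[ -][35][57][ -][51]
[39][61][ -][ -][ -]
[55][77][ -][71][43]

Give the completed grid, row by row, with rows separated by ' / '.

From row 2, 295 − (47 + 69 + 63 + 75) gives (2,3) = 41.
Row 5 must total 295; the given cells sum to 246, so (5,3) = 49.
Column 2: 69 + 35 + 61 + 77 + ? = 295, so (1,2) = 53.
Column 3 needs 295; the known cells sum to 212, so (4,3) = 83.
Anti-diagonal needs 295; the known cells sum to 236, so (1,5) = 59.
Column 5: 59 + 75 + 51 + 43 + ? = 295, so (4,5) = 67.
Row 4 needs 295; the known cells sum to 250, so (4,4) = 45.
Main diagonal must total 295; the given cells sum to 214, so (1,1) = 81.
From row 1, 295 − (81 + 53 + 65 + 59) gives (1,4) = 37.
Using column 1: 81 + 47 + 39 + 55 + ? → (3,1) = 295 − 222 = 73.
From column 4, 295 − (37 + 63 + 45 + 71) gives (3,4) = 79.

81 53 65 37 59 / 47 69 41 63 75 / 73 35 57 79 51 / 39 61 83 45 67 / 55 77 49 71 43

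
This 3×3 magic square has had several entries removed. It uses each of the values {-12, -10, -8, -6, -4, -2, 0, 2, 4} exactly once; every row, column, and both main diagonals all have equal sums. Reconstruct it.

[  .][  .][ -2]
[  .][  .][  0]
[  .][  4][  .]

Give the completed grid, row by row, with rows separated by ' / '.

2 -12 -2 / -8 -4 0 / -6 4 -10

The 9 entries sum to -36, so each line sums to -36/3 = -12.
Column 3 needs -12; the known cells sum to -2, so (3,3) = -10.
Row 3 needs -12; the known cells sum to -6, so (3,1) = -6.
Anti-diagonal: -2 + (-6) + ? = -12, so (2,2) = -4.
Row 2: -4 + 0 + ? = -12, so (2,1) = -8.
From column 1, -12 − (-8 + (-6)) gives (1,1) = 2.
From column 2, -12 − (-4 + 4) gives (1,2) = -12.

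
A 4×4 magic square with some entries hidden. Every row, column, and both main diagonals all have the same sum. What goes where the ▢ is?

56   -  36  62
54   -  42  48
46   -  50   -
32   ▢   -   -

Column 1 is complete and sums to 188; that is the magic constant.
Row 1 needs 188; the known cells sum to 154, so (1,2) = 34.
The remaining cell in row 2 is (2,2) = 188 − 144 = 44.
The remaining cell in column 3 is (4,3) = 188 − 128 = 60.
Main diagonal must total 188; the given cells sum to 150, so (4,4) = 38.
Using anti-diagonal: 62 + 42 + 32 + ? → (3,2) = 188 − 136 = 52.
The remaining cell in row 3 is (3,4) = 188 − 148 = 40.
Row 4 must total 188; the given cells sum to 130, so (4,2) = 58.

58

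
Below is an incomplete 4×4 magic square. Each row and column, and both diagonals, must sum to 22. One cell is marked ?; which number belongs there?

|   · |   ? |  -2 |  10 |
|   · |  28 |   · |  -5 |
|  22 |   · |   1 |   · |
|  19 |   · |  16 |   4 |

25

Row 4 must total 22; the given cells sum to 39, so (4,2) = -17.
From column 3, 22 − (-2 + 1 + 16) gives (2,3) = 7.
Column 4: 10 + (-5) + 4 + ? = 22, so (3,4) = 13.
Main diagonal: 28 + 1 + 4 + ? = 22, so (1,1) = -11.
From anti-diagonal, 22 − (10 + 7 + 19) gives (3,2) = -14.
Row 1: -11 + (-2) + 10 + ? = 22, so (1,2) = 25.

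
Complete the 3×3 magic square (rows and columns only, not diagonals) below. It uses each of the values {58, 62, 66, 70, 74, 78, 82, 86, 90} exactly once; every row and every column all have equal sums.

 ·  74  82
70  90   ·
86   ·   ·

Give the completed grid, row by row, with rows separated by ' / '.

66 74 82 / 70 90 62 / 86 58 78

The 9 entries sum to 666, so each line sums to 666/3 = 222.
The remaining cell in row 1 is (1,1) = 222 − 156 = 66.
Row 2 must total 222; the given cells sum to 160, so (2,3) = 62.
Column 2 needs 222; the known cells sum to 164, so (3,2) = 58.
The remaining cell in column 3 is (3,3) = 222 − 144 = 78.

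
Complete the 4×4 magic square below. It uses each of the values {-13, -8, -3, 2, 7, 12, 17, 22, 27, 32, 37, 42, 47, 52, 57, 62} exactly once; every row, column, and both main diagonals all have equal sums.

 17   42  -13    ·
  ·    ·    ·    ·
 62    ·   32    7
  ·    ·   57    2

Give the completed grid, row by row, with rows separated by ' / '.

17 42 -13 52 / -8 47 22 37 / 62 -3 32 7 / 27 12 57 2

The 16 entries sum to 392, so each line sums to 392/4 = 98.
Using row 1: 17 + 42 + (-13) + ? → (1,4) = 98 − 46 = 52.
Using row 3: 62 + 32 + 7 + ? → (3,2) = 98 − 101 = -3.
Column 3 must total 98; the given cells sum to 76, so (2,3) = 22.
Column 4 must total 98; the given cells sum to 61, so (2,4) = 37.
Main diagonal: 17 + 32 + 2 + ? = 98, so (2,2) = 47.
Anti-diagonal needs 98; the known cells sum to 71, so (4,1) = 27.
Row 2 needs 98; the known cells sum to 106, so (2,1) = -8.
From row 4, 98 − (27 + 57 + 2) gives (4,2) = 12.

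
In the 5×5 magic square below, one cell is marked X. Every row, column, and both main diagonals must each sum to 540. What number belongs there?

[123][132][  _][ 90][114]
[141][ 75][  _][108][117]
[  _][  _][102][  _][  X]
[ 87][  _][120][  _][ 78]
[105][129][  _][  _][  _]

135

Row 1: 123 + 132 + 90 + 114 + ? = 540, so (1,3) = 81.
From row 2, 540 − (141 + 75 + 108 + 117) gives (2,3) = 99.
From column 1, 540 − (123 + 141 + 87 + 105) gives (3,1) = 84.
Column 3 needs 540; the known cells sum to 402, so (5,3) = 138.
Using anti-diagonal: 114 + 108 + 102 + 105 + ? → (4,2) = 540 − 429 = 111.
Row 4 needs 540; the known cells sum to 396, so (4,4) = 144.
From column 2, 540 − (132 + 75 + 111 + 129) gives (3,2) = 93.
Using main diagonal: 123 + 75 + 102 + 144 + ? → (5,5) = 540 − 444 = 96.
From row 5, 540 − (105 + 129 + 138 + 96) gives (5,4) = 72.
Using column 4: 90 + 108 + 144 + 72 + ? → (3,4) = 540 − 414 = 126.
Column 5 must total 540; the given cells sum to 405, so (3,5) = 135.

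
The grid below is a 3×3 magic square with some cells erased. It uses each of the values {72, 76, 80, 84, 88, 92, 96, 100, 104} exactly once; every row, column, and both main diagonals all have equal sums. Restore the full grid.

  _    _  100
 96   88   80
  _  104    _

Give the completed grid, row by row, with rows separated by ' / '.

92 72 100 / 96 88 80 / 76 104 84

The 9 entries sum to 792, so each line sums to 792/3 = 264.
Column 2 must total 264; the given cells sum to 192, so (1,2) = 72.
The remaining cell in column 3 is (3,3) = 264 − 180 = 84.
Using main diagonal: 88 + 84 + ? → (1,1) = 264 − 172 = 92.
From anti-diagonal, 264 − (100 + 88) gives (3,1) = 76.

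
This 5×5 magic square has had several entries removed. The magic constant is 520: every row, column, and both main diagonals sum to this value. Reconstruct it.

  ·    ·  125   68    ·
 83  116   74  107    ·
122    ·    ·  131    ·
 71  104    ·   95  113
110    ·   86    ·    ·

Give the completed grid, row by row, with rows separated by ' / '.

From row 2, 520 − (83 + 116 + 74 + 107) gives (2,5) = 140.
Row 4: 71 + 104 + 95 + 113 + ? = 520, so (4,3) = 137.
The remaining cell in column 1 is (1,1) = 520 − 386 = 134.
Using column 3: 125 + 74 + 137 + 86 + ? → (3,3) = 520 − 422 = 98.
From column 4, 520 − (68 + 107 + 131 + 95) gives (5,4) = 119.
Main diagonal must total 520; the given cells sum to 443, so (5,5) = 77.
Anti-diagonal: 107 + 98 + 104 + 110 + ? = 520, so (1,5) = 101.
Row 1: 134 + 125 + 68 + 101 + ? = 520, so (1,2) = 92.
Row 5 must total 520; the given cells sum to 392, so (5,2) = 128.
Column 2: 92 + 116 + 104 + 128 + ? = 520, so (3,2) = 80.
Column 5 must total 520; the given cells sum to 431, so (3,5) = 89.

134 92 125 68 101 / 83 116 74 107 140 / 122 80 98 131 89 / 71 104 137 95 113 / 110 128 86 119 77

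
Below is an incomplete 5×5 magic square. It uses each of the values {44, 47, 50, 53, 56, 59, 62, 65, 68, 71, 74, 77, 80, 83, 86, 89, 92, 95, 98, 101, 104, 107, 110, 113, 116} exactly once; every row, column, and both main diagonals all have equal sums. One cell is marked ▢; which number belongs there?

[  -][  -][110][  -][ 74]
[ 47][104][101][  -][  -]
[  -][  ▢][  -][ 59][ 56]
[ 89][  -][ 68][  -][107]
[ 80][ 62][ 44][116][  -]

The 25 entries sum to 2000, so each line sums to 2000/5 = 400.
Row 5 needs 400; the known cells sum to 302, so (5,5) = 98.
Using column 3: 110 + 101 + 68 + 44 + ? → (3,3) = 400 − 323 = 77.
Column 5 needs 400; the known cells sum to 335, so (2,5) = 65.
Using row 2: 47 + 104 + 101 + 65 + ? → (2,4) = 400 − 317 = 83.
Anti-diagonal needs 400; the known cells sum to 314, so (4,2) = 86.
From row 4, 400 − (89 + 86 + 68 + 107) gives (4,4) = 50.
Column 4 must total 400; the given cells sum to 308, so (1,4) = 92.
Main diagonal needs 400; the known cells sum to 329, so (1,1) = 71.
Row 1: 71 + 110 + 92 + 74 + ? = 400, so (1,2) = 53.
From column 1, 400 − (71 + 47 + 89 + 80) gives (3,1) = 113.
From column 2, 400 − (53 + 104 + 86 + 62) gives (3,2) = 95.

95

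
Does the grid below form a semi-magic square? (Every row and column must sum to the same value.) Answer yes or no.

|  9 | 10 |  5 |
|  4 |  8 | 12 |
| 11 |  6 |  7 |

Row 1: 9 + 10 + 5 = 24.
Row 2: 4 + 8 + 12 = 24.
Row 3: 11 + 6 + 7 = 24.
Column 1: 9 + 4 + 11 = 24.
Column 2: 10 + 8 + 6 = 24.
Column 3: 5 + 12 + 7 = 24.
All lines sum to 24.

Yes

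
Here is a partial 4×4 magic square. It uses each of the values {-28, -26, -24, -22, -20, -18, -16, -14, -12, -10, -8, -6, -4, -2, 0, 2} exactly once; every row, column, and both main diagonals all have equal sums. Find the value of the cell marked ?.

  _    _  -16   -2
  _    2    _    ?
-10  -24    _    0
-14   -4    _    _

The 16 entries sum to -208, so each line sums to -208/4 = -52.
Row 3 must total -52; the given cells sum to -34, so (3,3) = -18.
From column 2, -52 − (2 + (-24) + (-4)) gives (1,2) = -26.
From anti-diagonal, -52 − (-2 + (-24) + (-14)) gives (2,3) = -12.
From row 1, -52 − (-26 + (-16) + (-2)) gives (1,1) = -8.
From column 1, -52 − (-8 + (-10) + (-14)) gives (2,1) = -20.
From column 3, -52 − (-16 + (-12) + (-18)) gives (4,3) = -6.
Main diagonal needs -52; the known cells sum to -24, so (4,4) = -28.
Using row 2: -20 + 2 + (-12) + ? → (2,4) = -52 − (-30) = -22.

-22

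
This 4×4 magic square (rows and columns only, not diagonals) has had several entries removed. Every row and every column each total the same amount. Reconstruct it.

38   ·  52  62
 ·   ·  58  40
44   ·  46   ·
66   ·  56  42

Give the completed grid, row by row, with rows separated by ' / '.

38 60 52 62 / 64 50 58 40 / 44 54 46 68 / 66 48 56 42

Column 3 is already complete: 52 + 58 + 46 + 56 = 212, so that is the magic constant.
Row 1: 38 + 52 + 62 + ? = 212, so (1,2) = 60.
Row 4: 66 + 56 + 42 + ? = 212, so (4,2) = 48.
From column 1, 212 − (38 + 44 + 66) gives (2,1) = 64.
Column 4 needs 212; the known cells sum to 144, so (3,4) = 68.
Row 2 must total 212; the given cells sum to 162, so (2,2) = 50.
From row 3, 212 − (44 + 46 + 68) gives (3,2) = 54.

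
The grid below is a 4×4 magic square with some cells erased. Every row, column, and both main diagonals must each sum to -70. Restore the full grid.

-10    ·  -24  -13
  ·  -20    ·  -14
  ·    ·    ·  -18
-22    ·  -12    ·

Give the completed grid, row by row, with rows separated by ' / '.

-10 -23 -24 -13 / -17 -20 -19 -14 / -21 -16 -15 -18 / -22 -11 -12 -25

The remaining cell in row 1 is (1,2) = -70 − (-47) = -23.
Column 4: -13 + (-14) + (-18) + ? = -70, so (4,4) = -25.
Main diagonal must total -70; the given cells sum to -55, so (3,3) = -15.
Row 4 needs -70; the known cells sum to -59, so (4,2) = -11.
From column 2, -70 − (-23 + (-20) + (-11)) gives (3,2) = -16.
Using column 3: -24 + (-15) + (-12) + ? → (2,3) = -70 − (-51) = -19.
Row 2: -20 + (-19) + (-14) + ? = -70, so (2,1) = -17.
Using row 3: -16 + (-15) + (-18) + ? → (3,1) = -70 − (-49) = -21.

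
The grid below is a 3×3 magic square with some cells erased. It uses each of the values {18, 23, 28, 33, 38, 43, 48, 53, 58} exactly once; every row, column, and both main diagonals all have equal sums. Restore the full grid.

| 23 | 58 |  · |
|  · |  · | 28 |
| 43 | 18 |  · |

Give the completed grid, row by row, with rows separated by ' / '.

23 58 33 / 48 38 28 / 43 18 53

The 9 entries sum to 342, so each line sums to 342/3 = 114.
Row 1 needs 114; the known cells sum to 81, so (1,3) = 33.
From row 3, 114 − (43 + 18) gives (3,3) = 53.
Column 1 must total 114; the given cells sum to 66, so (2,1) = 48.
The remaining cell in column 2 is (2,2) = 114 − 76 = 38.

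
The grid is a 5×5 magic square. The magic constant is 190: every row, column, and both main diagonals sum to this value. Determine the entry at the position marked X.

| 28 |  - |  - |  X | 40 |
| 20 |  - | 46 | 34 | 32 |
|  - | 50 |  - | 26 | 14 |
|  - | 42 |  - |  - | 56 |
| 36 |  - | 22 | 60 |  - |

The remaining cell in row 2 is (2,2) = 190 − 132 = 58.
Column 5: 40 + 32 + 14 + 56 + ? = 190, so (5,5) = 48.
Using anti-diagonal: 40 + 34 + 42 + 36 + ? → (3,3) = 190 − 152 = 38.
The remaining cell in row 3 is (3,1) = 190 − 128 = 62.
The remaining cell in row 5 is (5,2) = 190 − 166 = 24.
Column 1: 28 + 20 + 62 + 36 + ? = 190, so (4,1) = 44.
The remaining cell in column 2 is (1,2) = 190 − 174 = 16.
Main diagonal must total 190; the given cells sum to 172, so (4,4) = 18.
From row 4, 190 − (44 + 42 + 18 + 56) gives (4,3) = 30.
The remaining cell in column 3 is (1,3) = 190 − 136 = 54.
The remaining cell in column 4 is (1,4) = 190 − 138 = 52.

52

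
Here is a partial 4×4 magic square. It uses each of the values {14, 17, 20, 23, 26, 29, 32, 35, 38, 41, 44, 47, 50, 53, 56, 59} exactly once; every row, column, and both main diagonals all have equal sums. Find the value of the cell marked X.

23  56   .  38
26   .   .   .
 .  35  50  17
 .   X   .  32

The 16 entries sum to 584, so each line sums to 584/4 = 146.
The remaining cell in row 1 is (1,3) = 146 − 117 = 29.
Row 3 must total 146; the given cells sum to 102, so (3,1) = 44.
Column 1 must total 146; the given cells sum to 93, so (4,1) = 53.
From column 4, 146 − (38 + 17 + 32) gives (2,4) = 59.
Main diagonal must total 146; the given cells sum to 105, so (2,2) = 41.
The remaining cell in anti-diagonal is (2,3) = 146 − 126 = 20.
Column 2: 56 + 41 + 35 + ? = 146, so (4,2) = 14.

14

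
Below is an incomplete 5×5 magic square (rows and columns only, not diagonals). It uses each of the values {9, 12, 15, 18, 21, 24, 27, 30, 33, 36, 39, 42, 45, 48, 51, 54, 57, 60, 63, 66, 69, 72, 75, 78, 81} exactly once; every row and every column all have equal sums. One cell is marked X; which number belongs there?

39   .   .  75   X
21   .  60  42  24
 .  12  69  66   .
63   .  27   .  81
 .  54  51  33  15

The 25 entries sum to 1125, so each line sums to 1125/5 = 225.
The remaining cell in row 2 is (2,2) = 225 − 147 = 78.
Row 5 must total 225; the given cells sum to 153, so (5,1) = 72.
The remaining cell in column 1 is (3,1) = 225 − 195 = 30.
The remaining cell in column 3 is (1,3) = 225 − 207 = 18.
Column 4: 75 + 42 + 66 + 33 + ? = 225, so (4,4) = 9.
Using row 3: 30 + 12 + 69 + 66 + ? → (3,5) = 225 − 177 = 48.
Using row 4: 63 + 27 + 9 + 81 + ? → (4,2) = 225 − 180 = 45.
From column 2, 225 − (78 + 12 + 45 + 54) gives (1,2) = 36.
Column 5: 24 + 48 + 81 + 15 + ? = 225, so (1,5) = 57.

57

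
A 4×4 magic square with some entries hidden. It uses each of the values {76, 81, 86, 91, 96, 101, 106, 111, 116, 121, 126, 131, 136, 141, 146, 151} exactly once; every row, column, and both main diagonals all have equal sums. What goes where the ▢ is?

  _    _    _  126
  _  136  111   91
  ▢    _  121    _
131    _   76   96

The 16 entries sum to 1816, so each line sums to 1816/4 = 454.
Row 2: 136 + 111 + 91 + ? = 454, so (2,1) = 116.
From row 4, 454 − (131 + 76 + 96) gives (4,2) = 151.
Column 3 needs 454; the known cells sum to 308, so (1,3) = 146.
The remaining cell in column 4 is (3,4) = 454 − 313 = 141.
Main diagonal: 136 + 121 + 96 + ? = 454, so (1,1) = 101.
Using anti-diagonal: 126 + 111 + 131 + ? → (3,2) = 454 − 368 = 86.
The remaining cell in row 1 is (1,2) = 454 − 373 = 81.
From row 3, 454 − (86 + 121 + 141) gives (3,1) = 106.

106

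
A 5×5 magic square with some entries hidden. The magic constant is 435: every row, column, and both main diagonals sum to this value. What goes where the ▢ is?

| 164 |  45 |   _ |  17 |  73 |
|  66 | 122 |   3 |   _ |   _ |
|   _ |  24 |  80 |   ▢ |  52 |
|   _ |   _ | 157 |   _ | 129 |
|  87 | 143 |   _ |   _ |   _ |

Using row 1: 164 + 45 + 17 + 73 + ? → (1,3) = 435 − 299 = 136.
Column 2 must total 435; the given cells sum to 334, so (4,2) = 101.
Column 3 must total 435; the given cells sum to 376, so (5,3) = 59.
Anti-diagonal: 73 + 80 + 101 + 87 + ? = 435, so (2,4) = 94.
Row 2 needs 435; the known cells sum to 285, so (2,5) = 150.
Using column 5: 73 + 150 + 52 + 129 + ? → (5,5) = 435 − 404 = 31.
From main diagonal, 435 − (164 + 122 + 80 + 31) gives (4,4) = 38.
The remaining cell in row 4 is (4,1) = 435 − 425 = 10.
Row 5 needs 435; the known cells sum to 320, so (5,4) = 115.
Column 1 must total 435; the given cells sum to 327, so (3,1) = 108.
Column 4: 17 + 94 + 38 + 115 + ? = 435, so (3,4) = 171.

171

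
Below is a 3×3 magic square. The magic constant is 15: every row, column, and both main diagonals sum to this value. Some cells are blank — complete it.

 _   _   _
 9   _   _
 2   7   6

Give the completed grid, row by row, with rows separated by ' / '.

From column 1, 15 − (9 + 2) gives (1,1) = 4.
Using main diagonal: 4 + 6 + ? → (2,2) = 15 − 10 = 5.
The remaining cell in anti-diagonal is (1,3) = 15 − 7 = 8.
Row 1 must total 15; the given cells sum to 12, so (1,2) = 3.
The remaining cell in row 2 is (2,3) = 15 − 14 = 1.

4 3 8 / 9 5 1 / 2 7 6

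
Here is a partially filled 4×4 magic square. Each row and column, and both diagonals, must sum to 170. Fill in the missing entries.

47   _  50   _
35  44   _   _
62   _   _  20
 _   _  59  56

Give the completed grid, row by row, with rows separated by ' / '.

47 32 50 41 / 35 44 38 53 / 62 65 23 20 / 26 29 59 56

Column 1 needs 170; the known cells sum to 144, so (4,1) = 26.
Main diagonal: 47 + 44 + 56 + ? = 170, so (3,3) = 23.
The remaining cell in row 3 is (3,2) = 170 − 105 = 65.
Row 4: 26 + 59 + 56 + ? = 170, so (4,2) = 29.
The remaining cell in column 2 is (1,2) = 170 − 138 = 32.
Column 3 must total 170; the given cells sum to 132, so (2,3) = 38.
Anti-diagonal needs 170; the known cells sum to 129, so (1,4) = 41.
The remaining cell in row 2 is (2,4) = 170 − 117 = 53.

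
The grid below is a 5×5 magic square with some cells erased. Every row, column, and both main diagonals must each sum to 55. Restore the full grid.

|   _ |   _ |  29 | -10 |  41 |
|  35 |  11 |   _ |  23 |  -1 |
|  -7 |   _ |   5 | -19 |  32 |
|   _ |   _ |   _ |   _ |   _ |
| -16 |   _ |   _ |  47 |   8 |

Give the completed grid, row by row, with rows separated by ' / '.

The remaining cell in row 2 is (2,3) = 55 − 68 = -13.
Using row 3: -7 + 5 + (-19) + 32 + ? → (3,2) = 55 − 11 = 44.
Column 4 needs 55; the known cells sum to 41, so (4,4) = 14.
Column 5 must total 55; the given cells sum to 80, so (4,5) = -25.
From main diagonal, 55 − (11 + 5 + 14 + 8) gives (1,1) = 17.
Anti-diagonal needs 55; the known cells sum to 53, so (4,2) = 2.
The remaining cell in row 1 is (1,2) = 55 − 77 = -22.
Using column 1: 17 + 35 + (-7) + (-16) + ? → (4,1) = 55 − 29 = 26.
Column 2 must total 55; the given cells sum to 35, so (5,2) = 20.
Row 4 must total 55; the given cells sum to 17, so (4,3) = 38.
Row 5: -16 + 20 + 47 + 8 + ? = 55, so (5,3) = -4.

17 -22 29 -10 41 / 35 11 -13 23 -1 / -7 44 5 -19 32 / 26 2 38 14 -25 / -16 20 -4 47 8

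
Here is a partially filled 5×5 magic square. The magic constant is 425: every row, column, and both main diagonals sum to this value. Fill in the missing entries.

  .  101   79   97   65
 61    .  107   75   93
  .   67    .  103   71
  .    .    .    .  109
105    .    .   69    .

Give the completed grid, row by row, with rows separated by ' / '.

The remaining cell in row 1 is (1,1) = 425 − 342 = 83.
Using row 2: 61 + 107 + 75 + 93 + ? → (2,2) = 425 − 336 = 89.
The remaining cell in column 4 is (4,4) = 425 − 344 = 81.
Column 5: 65 + 93 + 71 + 109 + ? = 425, so (5,5) = 87.
Using main diagonal: 83 + 89 + 81 + 87 + ? → (3,3) = 425 − 340 = 85.
The remaining cell in anti-diagonal is (4,2) = 425 − 330 = 95.
The remaining cell in row 3 is (3,1) = 425 − 326 = 99.
Using column 1: 83 + 61 + 99 + 105 + ? → (4,1) = 425 − 348 = 77.
From column 2, 425 − (101 + 89 + 67 + 95) gives (5,2) = 73.
Using row 4: 77 + 95 + 81 + 109 + ? → (4,3) = 425 − 362 = 63.
From row 5, 425 − (105 + 73 + 69 + 87) gives (5,3) = 91.

83 101 79 97 65 / 61 89 107 75 93 / 99 67 85 103 71 / 77 95 63 81 109 / 105 73 91 69 87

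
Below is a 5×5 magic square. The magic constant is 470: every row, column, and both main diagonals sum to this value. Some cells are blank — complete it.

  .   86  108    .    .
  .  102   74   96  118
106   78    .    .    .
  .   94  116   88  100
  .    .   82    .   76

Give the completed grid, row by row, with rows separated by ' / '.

114 86 108 70 92 / 80 102 74 96 118 / 106 78 90 112 84 / 72 94 116 88 100 / 98 110 82 104 76

From row 2, 470 − (102 + 74 + 96 + 118) gives (2,1) = 80.
Row 4 must total 470; the given cells sum to 398, so (4,1) = 72.
From column 2, 470 − (86 + 102 + 78 + 94) gives (5,2) = 110.
From column 3, 470 − (108 + 74 + 116 + 82) gives (3,3) = 90.
Main diagonal needs 470; the known cells sum to 356, so (1,1) = 114.
Column 1 must total 470; the given cells sum to 372, so (5,1) = 98.
Anti-diagonal must total 470; the given cells sum to 378, so (1,5) = 92.
From row 1, 470 − (114 + 86 + 108 + 92) gives (1,4) = 70.
Using row 5: 98 + 110 + 82 + 76 + ? → (5,4) = 470 − 366 = 104.
From column 4, 470 − (70 + 96 + 88 + 104) gives (3,4) = 112.
Column 5: 92 + 118 + 100 + 76 + ? = 470, so (3,5) = 84.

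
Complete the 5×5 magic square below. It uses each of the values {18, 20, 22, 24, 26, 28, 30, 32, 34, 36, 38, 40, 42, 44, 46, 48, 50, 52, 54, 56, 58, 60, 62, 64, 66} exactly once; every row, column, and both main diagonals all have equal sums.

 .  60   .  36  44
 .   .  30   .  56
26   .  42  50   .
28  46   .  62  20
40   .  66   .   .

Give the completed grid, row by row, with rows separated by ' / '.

52 60 18 36 44 / 64 22 30 38 56 / 26 34 42 50 58 / 28 46 54 62 20 / 40 48 66 24 32

The 25 entries sum to 1050, so each line sums to 1050/5 = 210.
The remaining cell in row 4 is (4,3) = 210 − 156 = 54.
Column 3 needs 210; the known cells sum to 192, so (1,3) = 18.
The remaining cell in anti-diagonal is (2,4) = 210 − 172 = 38.
Row 1 needs 210; the known cells sum to 158, so (1,1) = 52.
The remaining cell in column 1 is (2,1) = 210 − 146 = 64.
Using column 4: 36 + 38 + 50 + 62 + ? → (5,4) = 210 − 186 = 24.
From row 2, 210 − (64 + 30 + 38 + 56) gives (2,2) = 22.
Main diagonal needs 210; the known cells sum to 178, so (5,5) = 32.
Row 5 needs 210; the known cells sum to 162, so (5,2) = 48.
Column 2: 60 + 22 + 46 + 48 + ? = 210, so (3,2) = 34.
Column 5: 44 + 56 + 20 + 32 + ? = 210, so (3,5) = 58.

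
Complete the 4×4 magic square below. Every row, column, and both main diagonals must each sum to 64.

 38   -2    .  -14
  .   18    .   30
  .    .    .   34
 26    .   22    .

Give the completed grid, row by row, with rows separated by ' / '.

38 -2 42 -14 / 10 18 6 30 / -10 46 -6 34 / 26 2 22 14

The remaining cell in row 1 is (1,3) = 64 − 22 = 42.
Column 4: -14 + 30 + 34 + ? = 64, so (4,4) = 14.
Using main diagonal: 38 + 18 + 14 + ? → (3,3) = 64 − 70 = -6.
Row 4 must total 64; the given cells sum to 62, so (4,2) = 2.
The remaining cell in column 2 is (3,2) = 64 − 18 = 46.
Column 3: 42 + (-6) + 22 + ? = 64, so (2,3) = 6.
The remaining cell in row 2 is (2,1) = 64 − 54 = 10.
Row 3: 46 + (-6) + 34 + ? = 64, so (3,1) = -10.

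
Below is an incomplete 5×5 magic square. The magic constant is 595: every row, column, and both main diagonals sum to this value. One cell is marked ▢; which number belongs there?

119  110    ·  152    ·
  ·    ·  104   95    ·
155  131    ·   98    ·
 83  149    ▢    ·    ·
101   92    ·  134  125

The remaining cell in row 5 is (5,3) = 595 − 452 = 143.
From column 1, 595 − (119 + 155 + 83 + 101) gives (2,1) = 137.
Column 2 needs 595; the known cells sum to 482, so (2,2) = 113.
From column 4, 595 − (152 + 95 + 98 + 134) gives (4,4) = 116.
Main diagonal must total 595; the given cells sum to 473, so (3,3) = 122.
From anti-diagonal, 595 − (95 + 122 + 149 + 101) gives (1,5) = 128.
Using row 1: 119 + 110 + 152 + 128 + ? → (1,3) = 595 − 509 = 86.
The remaining cell in row 2 is (2,5) = 595 − 449 = 146.
Using row 3: 155 + 131 + 122 + 98 + ? → (3,5) = 595 − 506 = 89.
From column 3, 595 − (86 + 104 + 122 + 143) gives (4,3) = 140.

140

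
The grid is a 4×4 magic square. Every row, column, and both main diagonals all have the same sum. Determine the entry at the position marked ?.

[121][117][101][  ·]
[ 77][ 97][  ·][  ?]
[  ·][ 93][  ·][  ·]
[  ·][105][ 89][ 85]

125

Column 2 is complete and sums to 412; that is the magic constant.
Row 1: 121 + 117 + 101 + ? = 412, so (1,4) = 73.
Row 4 must total 412; the given cells sum to 279, so (4,1) = 133.
The remaining cell in column 1 is (3,1) = 412 − 331 = 81.
From main diagonal, 412 − (121 + 97 + 85) gives (3,3) = 109.
Anti-diagonal: 73 + 93 + 133 + ? = 412, so (2,3) = 113.
Row 2 must total 412; the given cells sum to 287, so (2,4) = 125.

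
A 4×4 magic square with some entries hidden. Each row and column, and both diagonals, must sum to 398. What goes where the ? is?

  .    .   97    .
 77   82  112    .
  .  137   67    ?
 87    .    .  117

The remaining cell in row 2 is (2,4) = 398 − 271 = 127.
Column 3: 97 + 112 + 67 + ? = 398, so (4,3) = 122.
Main diagonal needs 398; the known cells sum to 266, so (1,1) = 132.
Anti-diagonal: 112 + 137 + 87 + ? = 398, so (1,4) = 62.
Using row 1: 132 + 97 + 62 + ? → (1,2) = 398 − 291 = 107.
From row 4, 398 − (87 + 122 + 117) gives (4,2) = 72.
From column 1, 398 − (132 + 77 + 87) gives (3,1) = 102.
From column 4, 398 − (62 + 127 + 117) gives (3,4) = 92.

92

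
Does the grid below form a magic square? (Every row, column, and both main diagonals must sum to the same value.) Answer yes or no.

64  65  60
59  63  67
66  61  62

Row 1: 64 + 65 + 60 = 189.
Row 2: 59 + 63 + 67 = 189.
Row 3: 66 + 61 + 62 = 189.
Column 1: 64 + 59 + 66 = 189.
Column 2: 65 + 63 + 61 = 189.
Column 3: 60 + 67 + 62 = 189.
Main diagonal: 64 + 63 + 62 = 189.
Anti-diagonal: 60 + 63 + 66 = 189.
All lines sum to 189.

Yes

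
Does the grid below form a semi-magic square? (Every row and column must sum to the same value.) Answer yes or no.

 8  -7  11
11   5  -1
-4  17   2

No — column 2 sums to 15 but column 3 sums to 12.

Row 1: 8 + (-7) + 11 = 12.
Row 2: 11 + 5 + (-1) = 15.
Row 3: -4 + 17 + 2 = 15.
Column 1: 8 + 11 + (-4) = 15.
Column 2: -7 + 5 + 17 = 15.
Column 3: 11 + (-1) + 2 = 12.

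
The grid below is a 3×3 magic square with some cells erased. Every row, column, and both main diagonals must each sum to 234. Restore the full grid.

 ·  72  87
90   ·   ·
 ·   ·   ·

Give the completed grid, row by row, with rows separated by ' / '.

Row 1: 72 + 87 + ? = 234, so (1,1) = 75.
Using column 1: 75 + 90 + ? → (3,1) = 234 − 165 = 69.
Anti-diagonal must total 234; the given cells sum to 156, so (2,2) = 78.
From row 2, 234 − (90 + 78) gives (2,3) = 66.
Column 2: 72 + 78 + ? = 234, so (3,2) = 84.
Using column 3: 87 + 66 + ? → (3,3) = 234 − 153 = 81.

75 72 87 / 90 78 66 / 69 84 81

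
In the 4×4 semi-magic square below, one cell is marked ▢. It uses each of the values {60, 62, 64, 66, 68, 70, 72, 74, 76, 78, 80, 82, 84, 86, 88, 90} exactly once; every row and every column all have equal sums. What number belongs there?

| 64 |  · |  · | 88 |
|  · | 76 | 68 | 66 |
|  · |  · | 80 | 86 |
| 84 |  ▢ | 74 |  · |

The 16 entries sum to 1200, so each line sums to 1200/4 = 300.
Row 2 needs 300; the known cells sum to 210, so (2,1) = 90.
Column 1: 64 + 90 + 84 + ? = 300, so (3,1) = 62.
From column 3, 300 − (68 + 80 + 74) gives (1,3) = 78.
From column 4, 300 − (88 + 66 + 86) gives (4,4) = 60.
Using row 1: 64 + 78 + 88 + ? → (1,2) = 300 − 230 = 70.
Row 3: 62 + 80 + 86 + ? = 300, so (3,2) = 72.
Row 4: 84 + 74 + 60 + ? = 300, so (4,2) = 82.

82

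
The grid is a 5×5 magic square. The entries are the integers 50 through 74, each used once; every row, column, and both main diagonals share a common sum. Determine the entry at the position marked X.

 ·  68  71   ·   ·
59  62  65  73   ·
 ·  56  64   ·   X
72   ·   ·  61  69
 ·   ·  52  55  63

The entries are 50 through 74, which sum to 1550, so each line sums to 1550/5 = 310.
From row 2, 310 − (59 + 62 + 65 + 73) gives (2,5) = 51.
Column 3 needs 310; the known cells sum to 252, so (4,3) = 58.
Main diagonal needs 310; the known cells sum to 250, so (1,1) = 60.
Using row 4: 72 + 58 + 61 + 69 + ? → (4,2) = 310 − 260 = 50.
Column 2: 68 + 62 + 56 + 50 + ? = 310, so (5,2) = 74.
The remaining cell in row 5 is (5,1) = 310 − 244 = 66.
From column 1, 310 − (60 + 59 + 72 + 66) gives (3,1) = 53.
Anti-diagonal needs 310; the known cells sum to 253, so (1,5) = 57.
From row 1, 310 − (60 + 68 + 71 + 57) gives (1,4) = 54.
From column 4, 310 − (54 + 73 + 61 + 55) gives (3,4) = 67.
Column 5 needs 310; the known cells sum to 240, so (3,5) = 70.

70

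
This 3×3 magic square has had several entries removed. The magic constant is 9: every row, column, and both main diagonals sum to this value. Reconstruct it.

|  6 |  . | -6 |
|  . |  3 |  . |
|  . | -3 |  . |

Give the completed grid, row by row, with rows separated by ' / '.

6 9 -6 / -9 3 15 / 12 -3 0

Using row 1: 6 + (-6) + ? → (1,2) = 9 − 0 = 9.
Main diagonal must total 9; the given cells sum to 9, so (3,3) = 0.
Anti-diagonal needs 9; the known cells sum to -3, so (3,1) = 12.
Column 1 needs 9; the known cells sum to 18, so (2,1) = -9.
From column 3, 9 − (-6 + 0) gives (2,3) = 15.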